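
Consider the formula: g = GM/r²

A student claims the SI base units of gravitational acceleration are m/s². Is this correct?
Units of each symbol in g = GM/r²:
  G (gravitational constant): m³/(kg·s²)
  M (mass): kg
  r (distance): m  → to the power 2 in the denominator, contributes 1/m²

Multiplying the contributions: [m³/(kg·s²)] · [kg] · [1/m²]
Adding exponents of each base unit: m: 1, s: -2
SI base units of gravitational acceleration: m/s²

The claimed units m/s² match the derived units, so the claim is correct.

Answer: Yes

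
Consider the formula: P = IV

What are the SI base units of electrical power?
Units of each symbol in P = IV:
  I (current): A
  V (voltage, in volts): kg·m²/(s³·A)

Multiplying the contributions: [A] · [kg·m²/(s³·A)]
Adding exponents of each base unit: kg: 1, m: 2, s: -3
SI base units of electrical power: kg·m²/s³

Answer: kg·m²/s³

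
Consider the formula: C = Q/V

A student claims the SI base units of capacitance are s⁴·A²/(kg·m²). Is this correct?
Units of each symbol in C = Q/V:
  Q (charge, in coulombs): s·A
  V (voltage, in volts): kg·m²/(s³·A)  → in the denominator, contributes s³·A/(kg·m²)

Multiplying the contributions: [s·A] · [s³·A/(kg·m²)]
Adding exponents of each base unit: kg: -1, m: -2, s: 4, A: 2
SI base units of capacitance: s⁴·A²/(kg·m²)

The claimed units s⁴·A²/(kg·m²) match the derived units, so the claim is correct.

Answer: Yes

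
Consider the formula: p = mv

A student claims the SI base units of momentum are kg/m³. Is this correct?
Units of each symbol in p = mv:
  m (mass): kg
  v (velocity): m/s

Multiplying the contributions: [kg] · [m/s]
Adding exponents of each base unit: kg: 1, m: 1, s: -1
SI base units of momentum: kg·m/s

The claimed units kg/m³ (exponents kg: 1, m: -3) do not match the derived units kg·m/s (exponents kg: 1, m: 1, s: -1), so the claim is incorrect.

Answer: No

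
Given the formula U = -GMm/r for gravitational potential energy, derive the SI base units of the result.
Units of each symbol in U = -GMm/r:
  G (gravitational constant): m³/(kg·s²)
  M (mass): kg
  m (mass): kg
  r (distance): m  → in the denominator, contributes 1/m
  The minus sign does not affect the units.

Multiplying the contributions: [m³/(kg·s²)] · [kg] · [kg] · [1/m]
Adding exponents of each base unit: kg: 1, m: 2, s: -2
SI base units of gravitational potential energy: kg·m²/s²

Answer: kg·m²/s²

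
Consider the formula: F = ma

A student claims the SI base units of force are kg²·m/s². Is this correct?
Units of each symbol in F = ma:
  m (mass): kg
  a (acceleration): m/s²

Multiplying the contributions: [kg] · [m/s²]
Adding exponents of each base unit: kg: 1, m: 1, s: -2
SI base units of force: kg·m/s²

The claimed units kg²·m/s² (exponents kg: 2, m: 1, s: -2) do not match the derived units kg·m/s² (exponents kg: 1, m: 1, s: -2), so the claim is incorrect.

Answer: No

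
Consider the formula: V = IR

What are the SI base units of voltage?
Units of each symbol in V = IR:
  I (current): A
  R (resistance, in ohms): kg·m²/(s³·A²)

Multiplying the contributions: [A] · [kg·m²/(s³·A²)]
Adding exponents of each base unit: kg: 1, m: 2, s: -3, A: -1
SI base units of voltage: kg·m²/(s³·A)

Answer: kg·m²/(s³·A)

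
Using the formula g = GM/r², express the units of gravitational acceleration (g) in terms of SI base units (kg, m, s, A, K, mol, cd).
Units of each symbol in g = GM/r²:
  G (gravitational constant): m³/(kg·s²)
  M (mass): kg
  r (distance): m  → to the power 2 in the denominator, contributes 1/m²

Multiplying the contributions: [m³/(kg·s²)] · [kg] · [1/m²]
Adding exponents of each base unit: m: 1, s: -2
SI base units of gravitational acceleration: m/s²

Answer: m/s²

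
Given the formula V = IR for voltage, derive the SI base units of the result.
Units of each symbol in V = IR:
  I (current): A
  R (resistance, in ohms): kg·m²/(s³·A²)

Multiplying the contributions: [A] · [kg·m²/(s³·A²)]
Adding exponents of each base unit: kg: 1, m: 2, s: -3, A: -1
SI base units of voltage: kg·m²/(s³·A)

Answer: kg·m²/(s³·A)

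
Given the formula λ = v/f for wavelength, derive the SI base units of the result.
Units of each symbol in λ = v/f:
  v (wave speed): m/s
  f (frequency): 1/s  → in the denominator, contributes s

Multiplying the contributions: [m/s] · [s]
Adding exponents of each base unit: m: 1
SI base units of wavelength: m

Answer: m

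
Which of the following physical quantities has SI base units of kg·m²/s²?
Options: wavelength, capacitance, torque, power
Checking the SI base units of each option:
  wavelength (λ = v/f): m  ✗
  capacitance (C = Q/V): s⁴·A²/(kg·m²)  ✗
  torque (τ = Fr): kg·m²/s²  ✓ matches
  power (P = W/t): kg·m²/s³  ✗

Only torque has units kg·m²/s².

Answer: torque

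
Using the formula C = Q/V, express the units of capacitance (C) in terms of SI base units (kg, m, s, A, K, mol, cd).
Units of each symbol in C = Q/V:
  Q (charge, in coulombs): s·A
  V (voltage, in volts): kg·m²/(s³·A)  → in the denominator, contributes s³·A/(kg·m²)

Multiplying the contributions: [s·A] · [s³·A/(kg·m²)]
Adding exponents of each base unit: kg: -1, m: -2, s: 4, A: 2
SI base units of capacitance: s⁴·A²/(kg·m²)

Answer: s⁴·A²/(kg·m²)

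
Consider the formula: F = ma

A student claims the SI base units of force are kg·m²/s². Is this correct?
Units of each symbol in F = ma:
  m (mass): kg
  a (acceleration): m/s²

Multiplying the contributions: [kg] · [m/s²]
Adding exponents of each base unit: kg: 1, m: 1, s: -2
SI base units of force: kg·m/s²

The claimed units kg·m²/s² (exponents kg: 1, m: 2, s: -2) do not match the derived units kg·m/s² (exponents kg: 1, m: 1, s: -2), so the claim is incorrect.

Answer: No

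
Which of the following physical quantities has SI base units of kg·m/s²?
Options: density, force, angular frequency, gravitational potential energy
Checking the SI base units of each option:
  density (ρ = m/V): kg/m³  ✗
  force (F = ma): kg·m/s²  ✓ matches
  angular frequency (ω = 2πf): 1/s  ✗
  gravitational potential energy (U = -GMm/r): kg·m²/s²  ✗

Only force has units kg·m/s².

Answer: force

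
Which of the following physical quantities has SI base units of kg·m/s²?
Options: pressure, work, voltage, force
Checking the SI base units of each option:
  pressure (P = F/A): kg/(m·s²)  ✗
  work (W = Fd): kg·m²/s²  ✗
  voltage (V = IR): kg·m²/(s³·A)  ✗
  force (F = ma): kg·m/s²  ✓ matches

Only force has units kg·m/s².

Answer: force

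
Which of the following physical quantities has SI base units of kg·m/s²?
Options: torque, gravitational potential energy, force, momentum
Checking the SI base units of each option:
  torque (τ = Fr): kg·m²/s²  ✗
  gravitational potential energy (U = -GMm/r): kg·m²/s²  ✗
  force (F = ma): kg·m/s²  ✓ matches
  momentum (p = mv): kg·m/s  ✗

Only force has units kg·m/s².

Answer: force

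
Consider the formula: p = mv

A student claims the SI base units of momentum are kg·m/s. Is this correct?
Units of each symbol in p = mv:
  m (mass): kg
  v (velocity): m/s

Multiplying the contributions: [kg] · [m/s]
Adding exponents of each base unit: kg: 1, m: 1, s: -1
SI base units of momentum: kg·m/s

The claimed units kg·m/s match the derived units, so the claim is correct.

Answer: Yes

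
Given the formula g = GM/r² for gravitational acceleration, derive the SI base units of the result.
Units of each symbol in g = GM/r²:
  G (gravitational constant): m³/(kg·s²)
  M (mass): kg
  r (distance): m  → to the power 2 in the denominator, contributes 1/m²

Multiplying the contributions: [m³/(kg·s²)] · [kg] · [1/m²]
Adding exponents of each base unit: m: 1, s: -2
SI base units of gravitational acceleration: m/s²

Answer: m/s²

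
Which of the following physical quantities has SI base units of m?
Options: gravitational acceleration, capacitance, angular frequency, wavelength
Checking the SI base units of each option:
  gravitational acceleration (g = GM/r²): m/s²  ✗
  capacitance (C = Q/V): s⁴·A²/(kg·m²)  ✗
  angular frequency (ω = 2πf): 1/s  ✗
  wavelength (λ = v/f): m  ✓ matches

Only wavelength has units m.

Answer: wavelength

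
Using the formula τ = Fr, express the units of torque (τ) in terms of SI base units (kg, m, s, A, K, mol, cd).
Units of each symbol in τ = Fr:
  F (force): kg·m/s²
  r (lever arm): m

Multiplying the contributions: [kg·m/s²] · [m]
Adding exponents of each base unit: kg: 1, m: 2, s: -2
SI base units of torque: kg·m²/s²

Answer: kg·m²/s²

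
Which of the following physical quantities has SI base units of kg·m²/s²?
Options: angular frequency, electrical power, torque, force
Checking the SI base units of each option:
  angular frequency (ω = 2πf): 1/s  ✗
  electrical power (P = IV): kg·m²/s³  ✗
  torque (τ = Fr): kg·m²/s²  ✓ matches
  force (F = ma): kg·m/s²  ✗

Only torque has units kg·m²/s².

Answer: torque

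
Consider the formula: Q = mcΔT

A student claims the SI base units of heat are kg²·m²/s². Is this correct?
Units of each symbol in Q = mcΔT:
  m (mass): kg
  c (specific heat capacity, in J/(kg·K)): m²/(s²·K)
  ΔT (temperature change): K

Multiplying the contributions: [kg] · [m²/(s²·K)] · [K]
Adding exponents of each base unit: kg: 1, m: 2, s: -2
SI base units of heat: kg·m²/s²

The claimed units kg²·m²/s² (exponents kg: 2, m: 2, s: -2) do not match the derived units kg·m²/s² (exponents kg: 1, m: 2, s: -2), so the claim is incorrect.

Answer: No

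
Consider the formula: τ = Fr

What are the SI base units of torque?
Units of each symbol in τ = Fr:
  F (force): kg·m/s²
  r (lever arm): m

Multiplying the contributions: [kg·m/s²] · [m]
Adding exponents of each base unit: kg: 1, m: 2, s: -2
SI base units of torque: kg·m²/s²

Answer: kg·m²/s²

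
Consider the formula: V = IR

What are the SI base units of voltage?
Units of each symbol in V = IR:
  I (current): A
  R (resistance, in ohms): kg·m²/(s³·A²)

Multiplying the contributions: [A] · [kg·m²/(s³·A²)]
Adding exponents of each base unit: kg: 1, m: 2, s: -3, A: -1
SI base units of voltage: kg·m²/(s³·A)

Answer: kg·m²/(s³·A)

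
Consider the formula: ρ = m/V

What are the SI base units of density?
Units of each symbol in ρ = m/V:
  m (mass): kg
  V (volume): m³  → in the denominator, contributes 1/m³

Multiplying the contributions: [kg] · [1/m³]
Adding exponents of each base unit: kg: 1, m: -3
SI base units of density: kg/m³

Answer: kg/m³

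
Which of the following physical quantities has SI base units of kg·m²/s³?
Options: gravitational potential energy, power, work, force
Checking the SI base units of each option:
  gravitational potential energy (U = -GMm/r): kg·m²/s²  ✗
  power (P = W/t): kg·m²/s³  ✓ matches
  work (W = Fd): kg·m²/s²  ✗
  force (F = ma): kg·m/s²  ✗

Only power has units kg·m²/s³.

Answer: power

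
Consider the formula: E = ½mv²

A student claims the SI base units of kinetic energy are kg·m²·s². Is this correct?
Units of each symbol in E = ½mv²:
  m (mass): kg
  v (speed): m/s  → to the power 2, contributes m²/s²
  The factor ½ is dimensionless.

Multiplying the contributions: [kg] · [m²/s²]
Adding exponents of each base unit: kg: 1, m: 2, s: -2
SI base units of kinetic energy: kg·m²/s²

The claimed units kg·m²·s² (exponents kg: 1, m: 2, s: 2) do not match the derived units kg·m²/s² (exponents kg: 1, m: 2, s: -2), so the claim is incorrect.

Answer: No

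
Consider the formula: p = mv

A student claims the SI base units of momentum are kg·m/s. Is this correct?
Units of each symbol in p = mv:
  m (mass): kg
  v (velocity): m/s

Multiplying the contributions: [kg] · [m/s]
Adding exponents of each base unit: kg: 1, m: 1, s: -1
SI base units of momentum: kg·m/s

The claimed units kg·m/s match the derived units, so the claim is correct.

Answer: Yes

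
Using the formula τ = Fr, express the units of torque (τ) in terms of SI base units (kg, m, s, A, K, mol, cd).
Units of each symbol in τ = Fr:
  F (force): kg·m/s²
  r (lever arm): m

Multiplying the contributions: [kg·m/s²] · [m]
Adding exponents of each base unit: kg: 1, m: 2, s: -2
SI base units of torque: kg·m²/s²

Answer: kg·m²/s²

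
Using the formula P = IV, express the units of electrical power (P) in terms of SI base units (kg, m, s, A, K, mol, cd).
Units of each symbol in P = IV:
  I (current): A
  V (voltage, in volts): kg·m²/(s³·A)

Multiplying the contributions: [A] · [kg·m²/(s³·A)]
Adding exponents of each base unit: kg: 1, m: 2, s: -3
SI base units of electrical power: kg·m²/s³

Answer: kg·m²/s³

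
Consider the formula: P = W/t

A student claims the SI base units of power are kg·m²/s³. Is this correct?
Units of each symbol in P = W/t:
  W (work): kg·m²/s²
  t (time): s  → in the denominator, contributes 1/s

Multiplying the contributions: [kg·m²/s²] · [1/s]
Adding exponents of each base unit: kg: 1, m: 2, s: -3
SI base units of power: kg·m²/s³

The claimed units kg·m²/s³ match the derived units, so the claim is correct.

Answer: Yes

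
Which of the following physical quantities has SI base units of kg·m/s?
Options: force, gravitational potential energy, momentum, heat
Checking the SI base units of each option:
  force (F = ma): kg·m/s²  ✗
  gravitational potential energy (U = -GMm/r): kg·m²/s²  ✗
  momentum (p = mv): kg·m/s  ✓ matches
  heat (Q = mcΔT): kg·m²/s²  ✗

Only momentum has units kg·m/s.

Answer: momentum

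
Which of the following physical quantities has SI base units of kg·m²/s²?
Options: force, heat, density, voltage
Checking the SI base units of each option:
  force (F = ma): kg·m/s²  ✗
  heat (Q = mcΔT): kg·m²/s²  ✓ matches
  density (ρ = m/V): kg/m³  ✗
  voltage (V = IR): kg·m²/(s³·A)  ✗

Only heat has units kg·m²/s².

Answer: heat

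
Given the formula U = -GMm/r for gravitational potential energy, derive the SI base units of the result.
Units of each symbol in U = -GMm/r:
  G (gravitational constant): m³/(kg·s²)
  M (mass): kg
  m (mass): kg
  r (distance): m  → in the denominator, contributes 1/m
  The minus sign does not affect the units.

Multiplying the contributions: [m³/(kg·s²)] · [kg] · [kg] · [1/m]
Adding exponents of each base unit: kg: 1, m: 2, s: -2
SI base units of gravitational potential energy: kg·m²/s²

Answer: kg·m²/s²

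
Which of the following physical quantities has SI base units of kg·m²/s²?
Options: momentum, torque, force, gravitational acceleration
Checking the SI base units of each option:
  momentum (p = mv): kg·m/s  ✗
  torque (τ = Fr): kg·m²/s²  ✓ matches
  force (F = ma): kg·m/s²  ✗
  gravitational acceleration (g = GM/r²): m/s²  ✗

Only torque has units kg·m²/s².

Answer: torque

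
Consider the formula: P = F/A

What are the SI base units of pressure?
Units of each symbol in P = F/A:
  F (force): kg·m/s²
  A (area): m²  → in the denominator, contributes 1/m²

Multiplying the contributions: [kg·m/s²] · [1/m²]
Adding exponents of each base unit: kg: 1, m: -1, s: -2
SI base units of pressure: kg/(m·s²)

Answer: kg/(m·s²)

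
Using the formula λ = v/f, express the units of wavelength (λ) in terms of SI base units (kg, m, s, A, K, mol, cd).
Units of each symbol in λ = v/f:
  v (wave speed): m/s
  f (frequency): 1/s  → in the denominator, contributes s

Multiplying the contributions: [m/s] · [s]
Adding exponents of each base unit: m: 1
SI base units of wavelength: m

Answer: m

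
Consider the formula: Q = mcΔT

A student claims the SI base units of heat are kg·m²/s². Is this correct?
Units of each symbol in Q = mcΔT:
  m (mass): kg
  c (specific heat capacity, in J/(kg·K)): m²/(s²·K)
  ΔT (temperature change): K

Multiplying the contributions: [kg] · [m²/(s²·K)] · [K]
Adding exponents of each base unit: kg: 1, m: 2, s: -2
SI base units of heat: kg·m²/s²

The claimed units kg·m²/s² match the derived units, so the claim is correct.

Answer: Yes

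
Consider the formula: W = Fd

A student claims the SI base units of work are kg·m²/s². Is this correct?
Units of each symbol in W = Fd:
  F (force): kg·m/s²
  d (displacement): m

Multiplying the contributions: [kg·m/s²] · [m]
Adding exponents of each base unit: kg: 1, m: 2, s: -2
SI base units of work: kg·m²/s²

The claimed units kg·m²/s² match the derived units, so the claim is correct.

Answer: Yes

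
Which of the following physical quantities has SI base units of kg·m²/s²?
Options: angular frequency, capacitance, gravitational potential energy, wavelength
Checking the SI base units of each option:
  angular frequency (ω = 2πf): 1/s  ✗
  capacitance (C = Q/V): s⁴·A²/(kg·m²)  ✗
  gravitational potential energy (U = -GMm/r): kg·m²/s²  ✓ matches
  wavelength (λ = v/f): m  ✗

Only gravitational potential energy has units kg·m²/s².

Answer: gravitational potential energy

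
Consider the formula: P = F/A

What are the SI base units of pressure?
Units of each symbol in P = F/A:
  F (force): kg·m/s²
  A (area): m²  → in the denominator, contributes 1/m²

Multiplying the contributions: [kg·m/s²] · [1/m²]
Adding exponents of each base unit: kg: 1, m: -1, s: -2
SI base units of pressure: kg/(m·s²)

Answer: kg/(m·s²)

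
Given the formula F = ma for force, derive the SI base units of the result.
Units of each symbol in F = ma:
  m (mass): kg
  a (acceleration): m/s²

Multiplying the contributions: [kg] · [m/s²]
Adding exponents of each base unit: kg: 1, m: 1, s: -2
SI base units of force: kg·m/s²

Answer: kg·m/s²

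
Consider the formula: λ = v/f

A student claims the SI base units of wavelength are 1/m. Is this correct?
Units of each symbol in λ = v/f:
  v (wave speed): m/s
  f (frequency): 1/s  → in the denominator, contributes s

Multiplying the contributions: [m/s] · [s]
Adding exponents of each base unit: m: 1
SI base units of wavelength: m

The claimed units 1/m (exponents m: -1) do not match the derived units m (exponents m: 1), so the claim is incorrect.

Answer: No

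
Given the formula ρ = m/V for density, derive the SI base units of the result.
Units of each symbol in ρ = m/V:
  m (mass): kg
  V (volume): m³  → in the denominator, contributes 1/m³

Multiplying the contributions: [kg] · [1/m³]
Adding exponents of each base unit: kg: 1, m: -3
SI base units of density: kg/m³

Answer: kg/m³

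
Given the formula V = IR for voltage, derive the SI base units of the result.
Units of each symbol in V = IR:
  I (current): A
  R (resistance, in ohms): kg·m²/(s³·A²)

Multiplying the contributions: [A] · [kg·m²/(s³·A²)]
Adding exponents of each base unit: kg: 1, m: 2, s: -3, A: -1
SI base units of voltage: kg·m²/(s³·A)

Answer: kg·m²/(s³·A)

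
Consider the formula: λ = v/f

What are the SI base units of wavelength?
Units of each symbol in λ = v/f:
  v (wave speed): m/s
  f (frequency): 1/s  → in the denominator, contributes s

Multiplying the contributions: [m/s] · [s]
Adding exponents of each base unit: m: 1
SI base units of wavelength: m

Answer: m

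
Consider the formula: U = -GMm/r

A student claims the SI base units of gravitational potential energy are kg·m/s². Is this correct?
Units of each symbol in U = -GMm/r:
  G (gravitational constant): m³/(kg·s²)
  M (mass): kg
  m (mass): kg
  r (distance): m  → in the denominator, contributes 1/m
  The minus sign does not affect the units.

Multiplying the contributions: [m³/(kg·s²)] · [kg] · [kg] · [1/m]
Adding exponents of each base unit: kg: 1, m: 2, s: -2
SI base units of gravitational potential energy: kg·m²/s²

The claimed units kg·m/s² (exponents kg: 1, m: 1, s: -2) do not match the derived units kg·m²/s² (exponents kg: 1, m: 2, s: -2), so the claim is incorrect.

Answer: No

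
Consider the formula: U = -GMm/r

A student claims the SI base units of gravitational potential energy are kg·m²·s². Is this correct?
Units of each symbol in U = -GMm/r:
  G (gravitational constant): m³/(kg·s²)
  M (mass): kg
  m (mass): kg
  r (distance): m  → in the denominator, contributes 1/m
  The minus sign does not affect the units.

Multiplying the contributions: [m³/(kg·s²)] · [kg] · [kg] · [1/m]
Adding exponents of each base unit: kg: 1, m: 2, s: -2
SI base units of gravitational potential energy: kg·m²/s²

The claimed units kg·m²·s² (exponents kg: 1, m: 2, s: 2) do not match the derived units kg·m²/s² (exponents kg: 1, m: 2, s: -2), so the claim is incorrect.

Answer: No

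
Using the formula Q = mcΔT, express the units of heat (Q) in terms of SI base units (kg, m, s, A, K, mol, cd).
Units of each symbol in Q = mcΔT:
  m (mass): kg
  c (specific heat capacity, in J/(kg·K)): m²/(s²·K)
  ΔT (temperature change): K

Multiplying the contributions: [kg] · [m²/(s²·K)] · [K]
Adding exponents of each base unit: kg: 1, m: 2, s: -2
SI base units of heat: kg·m²/s²

Answer: kg·m²/s²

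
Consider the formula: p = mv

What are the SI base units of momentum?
Units of each symbol in p = mv:
  m (mass): kg
  v (velocity): m/s

Multiplying the contributions: [kg] · [m/s]
Adding exponents of each base unit: kg: 1, m: 1, s: -1
SI base units of momentum: kg·m/s

Answer: kg·m/s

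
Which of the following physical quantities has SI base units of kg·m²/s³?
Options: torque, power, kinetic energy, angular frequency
Checking the SI base units of each option:
  torque (τ = Fr): kg·m²/s²  ✗
  power (P = W/t): kg·m²/s³  ✓ matches
  kinetic energy (E = ½mv²): kg·m²/s²  ✗
  angular frequency (ω = 2πf): 1/s  ✗

Only power has units kg·m²/s³.

Answer: power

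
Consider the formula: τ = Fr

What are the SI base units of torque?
Units of each symbol in τ = Fr:
  F (force): kg·m/s²
  r (lever arm): m

Multiplying the contributions: [kg·m/s²] · [m]
Adding exponents of each base unit: kg: 1, m: 2, s: -2
SI base units of torque: kg·m²/s²

Answer: kg·m²/s²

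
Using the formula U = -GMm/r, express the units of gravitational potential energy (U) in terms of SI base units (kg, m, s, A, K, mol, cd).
Units of each symbol in U = -GMm/r:
  G (gravitational constant): m³/(kg·s²)
  M (mass): kg
  m (mass): kg
  r (distance): m  → in the denominator, contributes 1/m
  The minus sign does not affect the units.

Multiplying the contributions: [m³/(kg·s²)] · [kg] · [kg] · [1/m]
Adding exponents of each base unit: kg: 1, m: 2, s: -2
SI base units of gravitational potential energy: kg·m²/s²

Answer: kg·m²/s²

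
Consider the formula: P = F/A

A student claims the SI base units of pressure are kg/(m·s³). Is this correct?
Units of each symbol in P = F/A:
  F (force): kg·m/s²
  A (area): m²  → in the denominator, contributes 1/m²

Multiplying the contributions: [kg·m/s²] · [1/m²]
Adding exponents of each base unit: kg: 1, m: -1, s: -2
SI base units of pressure: kg/(m·s²)

The claimed units kg/(m·s³) (exponents kg: 1, m: -1, s: -3) do not match the derived units kg/(m·s²) (exponents kg: 1, m: -1, s: -2), so the claim is incorrect.

Answer: No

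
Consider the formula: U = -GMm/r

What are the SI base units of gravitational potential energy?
Units of each symbol in U = -GMm/r:
  G (gravitational constant): m³/(kg·s²)
  M (mass): kg
  m (mass): kg
  r (distance): m  → in the denominator, contributes 1/m
  The minus sign does not affect the units.

Multiplying the contributions: [m³/(kg·s²)] · [kg] · [kg] · [1/m]
Adding exponents of each base unit: kg: 1, m: 2, s: -2
SI base units of gravitational potential energy: kg·m²/s²

Answer: kg·m²/s²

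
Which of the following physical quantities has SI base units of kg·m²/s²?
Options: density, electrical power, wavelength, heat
Checking the SI base units of each option:
  density (ρ = m/V): kg/m³  ✗
  electrical power (P = IV): kg·m²/s³  ✗
  wavelength (λ = v/f): m  ✗
  heat (Q = mcΔT): kg·m²/s²  ✓ matches

Only heat has units kg·m²/s².

Answer: heat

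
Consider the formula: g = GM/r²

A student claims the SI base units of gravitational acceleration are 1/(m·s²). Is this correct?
Units of each symbol in g = GM/r²:
  G (gravitational constant): m³/(kg·s²)
  M (mass): kg
  r (distance): m  → to the power 2 in the denominator, contributes 1/m²

Multiplying the contributions: [m³/(kg·s²)] · [kg] · [1/m²]
Adding exponents of each base unit: m: 1, s: -2
SI base units of gravitational acceleration: m/s²

The claimed units 1/(m·s²) (exponents m: -1, s: -2) do not match the derived units m/s² (exponents m: 1, s: -2), so the claim is incorrect.

Answer: No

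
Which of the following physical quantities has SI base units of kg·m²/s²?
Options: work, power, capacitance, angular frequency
Checking the SI base units of each option:
  work (W = Fd): kg·m²/s²  ✓ matches
  power (P = W/t): kg·m²/s³  ✗
  capacitance (C = Q/V): s⁴·A²/(kg·m²)  ✗
  angular frequency (ω = 2πf): 1/s  ✗

Only work has units kg·m²/s².

Answer: work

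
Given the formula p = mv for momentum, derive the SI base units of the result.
Units of each symbol in p = mv:
  m (mass): kg
  v (velocity): m/s

Multiplying the contributions: [kg] · [m/s]
Adding exponents of each base unit: kg: 1, m: 1, s: -1
SI base units of momentum: kg·m/s

Answer: kg·m/s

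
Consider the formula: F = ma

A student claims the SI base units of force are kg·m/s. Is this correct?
Units of each symbol in F = ma:
  m (mass): kg
  a (acceleration): m/s²

Multiplying the contributions: [kg] · [m/s²]
Adding exponents of each base unit: kg: 1, m: 1, s: -2
SI base units of force: kg·m/s²

The claimed units kg·m/s (exponents kg: 1, m: 1, s: -1) do not match the derived units kg·m/s² (exponents kg: 1, m: 1, s: -2), so the claim is incorrect.

Answer: No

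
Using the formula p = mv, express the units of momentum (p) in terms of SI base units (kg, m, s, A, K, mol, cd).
Units of each symbol in p = mv:
  m (mass): kg
  v (velocity): m/s

Multiplying the contributions: [kg] · [m/s]
Adding exponents of each base unit: kg: 1, m: 1, s: -1
SI base units of momentum: kg·m/s

Answer: kg·m/s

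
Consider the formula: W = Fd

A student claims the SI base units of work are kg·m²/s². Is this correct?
Units of each symbol in W = Fd:
  F (force): kg·m/s²
  d (displacement): m

Multiplying the contributions: [kg·m/s²] · [m]
Adding exponents of each base unit: kg: 1, m: 2, s: -2
SI base units of work: kg·m²/s²

The claimed units kg·m²/s² match the derived units, so the claim is correct.

Answer: Yes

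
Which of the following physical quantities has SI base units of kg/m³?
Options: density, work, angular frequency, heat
Checking the SI base units of each option:
  density (ρ = m/V): kg/m³  ✓ matches
  work (W = Fd): kg·m²/s²  ✗
  angular frequency (ω = 2πf): 1/s  ✗
  heat (Q = mcΔT): kg·m²/s²  ✗

Only density has units kg/m³.

Answer: density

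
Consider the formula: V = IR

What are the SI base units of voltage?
Units of each symbol in V = IR:
  I (current): A
  R (resistance, in ohms): kg·m²/(s³·A²)

Multiplying the contributions: [A] · [kg·m²/(s³·A²)]
Adding exponents of each base unit: kg: 1, m: 2, s: -3, A: -1
SI base units of voltage: kg·m²/(s³·A)

Answer: kg·m²/(s³·A)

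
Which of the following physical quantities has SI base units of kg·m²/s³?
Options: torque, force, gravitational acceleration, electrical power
Checking the SI base units of each option:
  torque (τ = Fr): kg·m²/s²  ✗
  force (F = ma): kg·m/s²  ✗
  gravitational acceleration (g = GM/r²): m/s²  ✗
  electrical power (P = IV): kg·m²/s³  ✓ matches

Only electrical power has units kg·m²/s³.

Answer: electrical power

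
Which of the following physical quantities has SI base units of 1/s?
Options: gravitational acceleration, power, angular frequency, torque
Checking the SI base units of each option:
  gravitational acceleration (g = GM/r²): m/s²  ✗
  power (P = W/t): kg·m²/s³  ✗
  angular frequency (ω = 2πf): 1/s  ✓ matches
  torque (τ = Fr): kg·m²/s²  ✗

Only angular frequency has units 1/s.

Answer: angular frequency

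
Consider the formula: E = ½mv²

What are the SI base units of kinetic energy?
Units of each symbol in E = ½mv²:
  m (mass): kg
  v (speed): m/s  → to the power 2, contributes m²/s²
  The factor ½ is dimensionless.

Multiplying the contributions: [kg] · [m²/s²]
Adding exponents of each base unit: kg: 1, m: 2, s: -2
SI base units of kinetic energy: kg·m²/s²

Answer: kg·m²/s²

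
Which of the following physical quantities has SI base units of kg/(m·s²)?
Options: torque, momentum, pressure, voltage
Checking the SI base units of each option:
  torque (τ = Fr): kg·m²/s²  ✗
  momentum (p = mv): kg·m/s  ✗
  pressure (P = F/A): kg/(m·s²)  ✓ matches
  voltage (V = IR): kg·m²/(s³·A)  ✗

Only pressure has units kg/(m·s²).

Answer: pressure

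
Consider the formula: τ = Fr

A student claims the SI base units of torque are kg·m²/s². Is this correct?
Units of each symbol in τ = Fr:
  F (force): kg·m/s²
  r (lever arm): m

Multiplying the contributions: [kg·m/s²] · [m]
Adding exponents of each base unit: kg: 1, m: 2, s: -2
SI base units of torque: kg·m²/s²

The claimed units kg·m²/s² match the derived units, so the claim is correct.

Answer: Yes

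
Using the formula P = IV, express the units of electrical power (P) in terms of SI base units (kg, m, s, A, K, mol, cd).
Units of each symbol in P = IV:
  I (current): A
  V (voltage, in volts): kg·m²/(s³·A)

Multiplying the contributions: [A] · [kg·m²/(s³·A)]
Adding exponents of each base unit: kg: 1, m: 2, s: -3
SI base units of electrical power: kg·m²/s³

Answer: kg·m²/s³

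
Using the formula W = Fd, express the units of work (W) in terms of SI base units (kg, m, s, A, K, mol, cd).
Units of each symbol in W = Fd:
  F (force): kg·m/s²
  d (displacement): m

Multiplying the contributions: [kg·m/s²] · [m]
Adding exponents of each base unit: kg: 1, m: 2, s: -2
SI base units of work: kg·m²/s²

Answer: kg·m²/s²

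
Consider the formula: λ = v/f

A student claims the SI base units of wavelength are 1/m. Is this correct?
Units of each symbol in λ = v/f:
  v (wave speed): m/s
  f (frequency): 1/s  → in the denominator, contributes s

Multiplying the contributions: [m/s] · [s]
Adding exponents of each base unit: m: 1
SI base units of wavelength: m

The claimed units 1/m (exponents m: -1) do not match the derived units m (exponents m: 1), so the claim is incorrect.

Answer: No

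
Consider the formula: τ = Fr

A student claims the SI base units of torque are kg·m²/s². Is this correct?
Units of each symbol in τ = Fr:
  F (force): kg·m/s²
  r (lever arm): m

Multiplying the contributions: [kg·m/s²] · [m]
Adding exponents of each base unit: kg: 1, m: 2, s: -2
SI base units of torque: kg·m²/s²

The claimed units kg·m²/s² match the derived units, so the claim is correct.

Answer: Yes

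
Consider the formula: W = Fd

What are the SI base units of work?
Units of each symbol in W = Fd:
  F (force): kg·m/s²
  d (displacement): m

Multiplying the contributions: [kg·m/s²] · [m]
Adding exponents of each base unit: kg: 1, m: 2, s: -2
SI base units of work: kg·m²/s²

Answer: kg·m²/s²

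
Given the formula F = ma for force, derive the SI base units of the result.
Units of each symbol in F = ma:
  m (mass): kg
  a (acceleration): m/s²

Multiplying the contributions: [kg] · [m/s²]
Adding exponents of each base unit: kg: 1, m: 1, s: -2
SI base units of force: kg·m/s²

Answer: kg·m/s²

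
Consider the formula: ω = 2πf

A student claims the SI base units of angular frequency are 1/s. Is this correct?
Units of each symbol in ω = 2πf:
  f (frequency): 1/s
  The factor 2π is dimensionless.

Multiplying the contributions: [1/s]
Adding exponents of each base unit: s: -1
SI base units of angular frequency: 1/s

The claimed units 1/s match the derived units, so the claim is correct.

Answer: Yes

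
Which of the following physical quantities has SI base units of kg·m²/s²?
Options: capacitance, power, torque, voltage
Checking the SI base units of each option:
  capacitance (C = Q/V): s⁴·A²/(kg·m²)  ✗
  power (P = W/t): kg·m²/s³  ✗
  torque (τ = Fr): kg·m²/s²  ✓ matches
  voltage (V = IR): kg·m²/(s³·A)  ✗

Only torque has units kg·m²/s².

Answer: torque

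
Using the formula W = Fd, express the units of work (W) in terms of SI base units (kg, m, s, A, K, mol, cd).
Units of each symbol in W = Fd:
  F (force): kg·m/s²
  d (displacement): m

Multiplying the contributions: [kg·m/s²] · [m]
Adding exponents of each base unit: kg: 1, m: 2, s: -2
SI base units of work: kg·m²/s²

Answer: kg·m²/s²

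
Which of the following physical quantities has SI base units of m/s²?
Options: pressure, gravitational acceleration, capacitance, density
Checking the SI base units of each option:
  pressure (P = F/A): kg/(m·s²)  ✗
  gravitational acceleration (g = GM/r²): m/s²  ✓ matches
  capacitance (C = Q/V): s⁴·A²/(kg·m²)  ✗
  density (ρ = m/V): kg/m³  ✗

Only gravitational acceleration has units m/s².

Answer: gravitational acceleration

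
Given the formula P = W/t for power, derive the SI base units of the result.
Units of each symbol in P = W/t:
  W (work): kg·m²/s²
  t (time): s  → in the denominator, contributes 1/s

Multiplying the contributions: [kg·m²/s²] · [1/s]
Adding exponents of each base unit: kg: 1, m: 2, s: -3
SI base units of power: kg·m²/s³

Answer: kg·m²/s³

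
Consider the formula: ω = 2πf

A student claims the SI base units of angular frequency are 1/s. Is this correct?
Units of each symbol in ω = 2πf:
  f (frequency): 1/s
  The factor 2π is dimensionless.

Multiplying the contributions: [1/s]
Adding exponents of each base unit: s: -1
SI base units of angular frequency: 1/s

The claimed units 1/s match the derived units, so the claim is correct.

Answer: Yes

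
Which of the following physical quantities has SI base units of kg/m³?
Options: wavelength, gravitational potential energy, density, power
Checking the SI base units of each option:
  wavelength (λ = v/f): m  ✗
  gravitational potential energy (U = -GMm/r): kg·m²/s²  ✗
  density (ρ = m/V): kg/m³  ✓ matches
  power (P = W/t): kg·m²/s³  ✗

Only density has units kg/m³.

Answer: density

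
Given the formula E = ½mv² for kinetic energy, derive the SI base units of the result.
Units of each symbol in E = ½mv²:
  m (mass): kg
  v (speed): m/s  → to the power 2, contributes m²/s²
  The factor ½ is dimensionless.

Multiplying the contributions: [kg] · [m²/s²]
Adding exponents of each base unit: kg: 1, m: 2, s: -2
SI base units of kinetic energy: kg·m²/s²

Answer: kg·m²/s²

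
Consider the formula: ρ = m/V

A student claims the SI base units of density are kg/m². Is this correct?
Units of each symbol in ρ = m/V:
  m (mass): kg
  V (volume): m³  → in the denominator, contributes 1/m³

Multiplying the contributions: [kg] · [1/m³]
Adding exponents of each base unit: kg: 1, m: -3
SI base units of density: kg/m³

The claimed units kg/m² (exponents kg: 1, m: -2) do not match the derived units kg/m³ (exponents kg: 1, m: -3), so the claim is incorrect.

Answer: No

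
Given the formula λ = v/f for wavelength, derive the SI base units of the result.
Units of each symbol in λ = v/f:
  v (wave speed): m/s
  f (frequency): 1/s  → in the denominator, contributes s

Multiplying the contributions: [m/s] · [s]
Adding exponents of each base unit: m: 1
SI base units of wavelength: m

Answer: m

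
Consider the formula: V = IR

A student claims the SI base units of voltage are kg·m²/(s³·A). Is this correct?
Units of each symbol in V = IR:
  I (current): A
  R (resistance, in ohms): kg·m²/(s³·A²)

Multiplying the contributions: [A] · [kg·m²/(s³·A²)]
Adding exponents of each base unit: kg: 1, m: 2, s: -3, A: -1
SI base units of voltage: kg·m²/(s³·A)

The claimed units kg·m²/(s³·A) match the derived units, so the claim is correct.

Answer: Yes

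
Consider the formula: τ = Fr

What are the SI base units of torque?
Units of each symbol in τ = Fr:
  F (force): kg·m/s²
  r (lever arm): m

Multiplying the contributions: [kg·m/s²] · [m]
Adding exponents of each base unit: kg: 1, m: 2, s: -2
SI base units of torque: kg·m²/s²

Answer: kg·m²/s²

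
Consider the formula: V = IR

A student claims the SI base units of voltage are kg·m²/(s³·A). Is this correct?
Units of each symbol in V = IR:
  I (current): A
  R (resistance, in ohms): kg·m²/(s³·A²)

Multiplying the contributions: [A] · [kg·m²/(s³·A²)]
Adding exponents of each base unit: kg: 1, m: 2, s: -3, A: -1
SI base units of voltage: kg·m²/(s³·A)

The claimed units kg·m²/(s³·A) match the derived units, so the claim is correct.

Answer: Yes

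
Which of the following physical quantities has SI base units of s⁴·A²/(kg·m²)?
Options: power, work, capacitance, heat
Checking the SI base units of each option:
  power (P = W/t): kg·m²/s³  ✗
  work (W = Fd): kg·m²/s²  ✗
  capacitance (C = Q/V): s⁴·A²/(kg·m²)  ✓ matches
  heat (Q = mcΔT): kg·m²/s²  ✗

Only capacitance has units s⁴·A²/(kg·m²).

Answer: capacitance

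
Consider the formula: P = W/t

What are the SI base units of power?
Units of each symbol in P = W/t:
  W (work): kg·m²/s²
  t (time): s  → in the denominator, contributes 1/s

Multiplying the contributions: [kg·m²/s²] · [1/s]
Adding exponents of each base unit: kg: 1, m: 2, s: -3
SI base units of power: kg·m²/s³

Answer: kg·m²/s³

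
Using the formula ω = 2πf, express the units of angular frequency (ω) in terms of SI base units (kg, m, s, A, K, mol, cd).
Units of each symbol in ω = 2πf:
  f (frequency): 1/s
  The factor 2π is dimensionless.

Multiplying the contributions: [1/s]
Adding exponents of each base unit: s: -1
SI base units of angular frequency: 1/s

Answer: 1/s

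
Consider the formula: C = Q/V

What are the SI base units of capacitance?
Units of each symbol in C = Q/V:
  Q (charge, in coulombs): s·A
  V (voltage, in volts): kg·m²/(s³·A)  → in the denominator, contributes s³·A/(kg·m²)

Multiplying the contributions: [s·A] · [s³·A/(kg·m²)]
Adding exponents of each base unit: kg: -1, m: -2, s: 4, A: 2
SI base units of capacitance: s⁴·A²/(kg·m²)

Answer: s⁴·A²/(kg·m²)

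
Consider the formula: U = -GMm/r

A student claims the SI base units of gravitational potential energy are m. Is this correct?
Units of each symbol in U = -GMm/r:
  G (gravitational constant): m³/(kg·s²)
  M (mass): kg
  m (mass): kg
  r (distance): m  → in the denominator, contributes 1/m
  The minus sign does not affect the units.

Multiplying the contributions: [m³/(kg·s²)] · [kg] · [kg] · [1/m]
Adding exponents of each base unit: kg: 1, m: 2, s: -2
SI base units of gravitational potential energy: kg·m²/s²

The claimed units m (exponents m: 1) do not match the derived units kg·m²/s² (exponents kg: 1, m: 2, s: -2), so the claim is incorrect.

Answer: No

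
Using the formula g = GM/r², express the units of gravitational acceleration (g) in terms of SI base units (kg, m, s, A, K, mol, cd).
Units of each symbol in g = GM/r²:
  G (gravitational constant): m³/(kg·s²)
  M (mass): kg
  r (distance): m  → to the power 2 in the denominator, contributes 1/m²

Multiplying the contributions: [m³/(kg·s²)] · [kg] · [1/m²]
Adding exponents of each base unit: m: 1, s: -2
SI base units of gravitational acceleration: m/s²

Answer: m/s²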